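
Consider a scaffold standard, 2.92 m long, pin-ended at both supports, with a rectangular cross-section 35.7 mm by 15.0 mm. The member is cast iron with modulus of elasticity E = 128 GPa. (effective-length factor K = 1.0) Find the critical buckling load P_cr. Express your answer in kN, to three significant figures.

P_cr ≈ 1.49 kN

Buckling occurs about the weak axis: I_min = h·b³/12 with b = 15.0 mm (the shorter side).
I_min = 35.7×15.0³/12 = 1.004×10^4 mm⁴
I = 1.004×10^4 mm⁴ = 1.004×10^-8 m⁴
Effective length L_e = K·L = 1 × 2.92 = 2.920 m
P_cr = π²EI / L_e² = π² × 128×10⁹ × 1.004×10^-8 / 2.920² = 1.488×10^3 N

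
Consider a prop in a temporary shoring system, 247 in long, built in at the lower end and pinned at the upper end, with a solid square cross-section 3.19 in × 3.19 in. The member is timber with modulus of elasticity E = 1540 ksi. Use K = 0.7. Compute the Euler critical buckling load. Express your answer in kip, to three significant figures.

P_cr ≈ 4.39 kip

I = a⁴/12 = 3.19⁴/12 = 8.629 in⁴
Effective length L_e = K·L = 0.7 × 247 = 172.9 in
P_cr = π²EI / L_e² = π² × 1540×10³ × 8.629 / 172.9² = 4.387×10^3 lb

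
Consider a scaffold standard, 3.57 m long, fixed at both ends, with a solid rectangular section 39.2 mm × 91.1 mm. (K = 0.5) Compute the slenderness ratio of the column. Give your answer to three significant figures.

λ ≈ 158

For a rectangle r_min = b/√12 = 39.2/√12 = 11.32 mm
L_e = K·L = 0.5 × 3.57 m = 1.785 m = 1785.0 mm
λ = L_e / r_min = 1785.0 / 11.32 = 158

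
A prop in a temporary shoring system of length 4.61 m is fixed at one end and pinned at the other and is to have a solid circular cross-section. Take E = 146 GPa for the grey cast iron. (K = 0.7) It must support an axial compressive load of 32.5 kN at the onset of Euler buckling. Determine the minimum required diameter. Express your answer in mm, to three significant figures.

d ≈ 46.8 mm

L_e = K·L = 0.7 × 4.61 = 3.227 m
Required I = P_cr·L_e²/(π²E) = 3.250×10^4 × 3.227² / (π² × 1.46×10^11) = 2.349×10^-7 m⁴
I_req = 2.349×10^5 mm⁴
Solid circle: I = πd⁴/64  ⇒  d = (64I/π)^(1/4) = (64×2.349×10^5/π)^(1/4) = 46.8 mm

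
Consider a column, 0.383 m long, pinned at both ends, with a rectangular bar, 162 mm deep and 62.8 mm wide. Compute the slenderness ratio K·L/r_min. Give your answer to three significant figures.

Buckling occurs about the weak axis: I_min = h·b³/12 with b = 62.8 mm (the shorter side).
I_min = 162×62.8³/12 = 3.344×10^6 mm⁴
A = 1.017×10^4 mm²;  r_min = √(I/A) = √(3.344×10^6/1.017×10^4) = 18.13 mm
L_e = K·L = 1 × 0.383 m = 0.3830 m = 383.00 mm
λ = L_e / r_min = 383.00 / 18.13 = 21.1

λ ≈ 21.1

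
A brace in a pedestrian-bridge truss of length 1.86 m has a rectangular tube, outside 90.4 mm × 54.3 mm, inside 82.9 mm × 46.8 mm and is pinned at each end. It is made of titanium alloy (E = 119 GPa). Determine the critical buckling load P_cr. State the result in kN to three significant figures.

P_cr ≈ 169 kN

Weak-axis I_min = (h_o·b_o³ − h_i·b_i³)/12 with b_o = 54.3, b_i = 46.80 mm (shorter outer/inner sides).
I_min = (90.4×54.3³ − 82.90×46.80³)/12 = 4.980×10^5 mm⁴
I = 4.980×10^5 mm⁴ = 4.980×10^-7 m⁴
Effective length L_e = K·L = 1 × 1.86 = 1.860 m
P_cr = π²EI / L_e² = π² × 119×10⁹ × 4.980×10^-7 / 1.860² = 1.691×10^5 N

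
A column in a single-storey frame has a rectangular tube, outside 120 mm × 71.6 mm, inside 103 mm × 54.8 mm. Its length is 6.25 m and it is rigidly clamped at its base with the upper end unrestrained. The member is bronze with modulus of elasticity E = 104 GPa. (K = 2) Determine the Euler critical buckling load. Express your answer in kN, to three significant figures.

P_cr ≈ 14.8 kN

Weak-axis I_min = (h_o·b_o³ − h_i·b_i³)/12 with b_o = 71.6, b_i = 54.80 mm (shorter outer/inner sides).
I_min = (120×71.6³ − 103.0×54.80³)/12 = 2.258×10^6 mm⁴
I = 2.258×10^6 mm⁴ = 2.258×10^-6 m⁴
Effective length L_e = K·L = 2 × 6.25 = 12.50 m
P_cr = π²EI / L_e² = π² × 104×10⁹ × 2.258×10^-6 / 12.50² = 1.483×10^4 N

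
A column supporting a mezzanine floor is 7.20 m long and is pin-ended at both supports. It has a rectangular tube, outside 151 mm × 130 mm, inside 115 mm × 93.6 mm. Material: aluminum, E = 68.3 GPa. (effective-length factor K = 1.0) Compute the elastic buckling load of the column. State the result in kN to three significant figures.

P_cr ≈ 257 kN

Weak-axis I_min = (h_o·b_o³ − h_i·b_i³)/12 with b_o = 130, b_i = 93.60 mm (shorter outer/inner sides).
I_min = (151×130³ − 115.0×93.60³)/12 = 1.979×10^7 mm⁴
I = 1.979×10^7 mm⁴ = 1.979×10^-5 m⁴
Effective length L_e = K·L = 1 × 7.20 = 7.200 m
P_cr = π²EI / L_e² = π² × 68.3×10⁹ × 1.979×10^-5 / 7.200² = 2.573×10^5 N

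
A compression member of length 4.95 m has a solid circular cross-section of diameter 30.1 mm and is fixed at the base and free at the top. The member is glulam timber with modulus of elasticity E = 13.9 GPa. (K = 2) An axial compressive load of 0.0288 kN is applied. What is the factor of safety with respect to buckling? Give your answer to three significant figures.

n ≈ 1.96

I = πd⁴/64 = π×30.1⁴/64 = 4.029×10^4 mm⁴
I = 4.029×10^4 mm⁴ = 4.029×10^-8 m⁴
Effective length L_e = K·L = 2 × 4.95 = 9.900 m
P_cr = π²EI / L_e² = π² × 13.9×10⁹ × 4.029×10^-8 / 9.900² = 56.40 N
Factor of safety n = P_cr / P = 0.056400 / 0.0288 = 1.96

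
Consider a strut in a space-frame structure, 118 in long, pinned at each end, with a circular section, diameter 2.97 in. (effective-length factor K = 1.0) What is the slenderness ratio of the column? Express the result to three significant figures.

I = πd⁴/64 = π×2.97⁴/64 = 3.819 in⁴
A = 6.928 in²;  r_min = √(I/A) = √(3.819/6.928) = 0.7425 in
L_e = K·L = 1 × 118 = 118.0 in
λ = L_e / r_min = 118.00 / 0.7425 = 159

λ ≈ 159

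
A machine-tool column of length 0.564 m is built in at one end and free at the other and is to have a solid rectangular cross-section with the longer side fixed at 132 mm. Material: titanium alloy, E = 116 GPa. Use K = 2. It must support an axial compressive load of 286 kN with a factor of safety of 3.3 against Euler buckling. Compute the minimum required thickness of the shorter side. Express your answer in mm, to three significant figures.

Required P_cr = n·P = 3.3 × 286 = 943.8 kN
L_e = K·L = 2 × 0.564 = 1.128 m
Required I = P_cr·L_e²/(π²E) = 9.438×10^5 × 1.128² / (π² × 1.16×10^11) = 1.049×10^-6 m⁴
I_req = 1.049×10^6 mm⁴
Rectangle, weak axis: I_min = h·b³/12 with h = 132 mm fixed  ⇒  b = (12I/h)^(1/3) = 45.7 mm

b ≈ 45.7 mm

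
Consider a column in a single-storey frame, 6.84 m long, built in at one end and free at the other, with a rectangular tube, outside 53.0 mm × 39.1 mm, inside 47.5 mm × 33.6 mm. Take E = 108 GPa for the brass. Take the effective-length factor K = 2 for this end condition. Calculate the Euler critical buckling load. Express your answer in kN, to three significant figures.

P_cr ≈ 0.649 kN

Weak-axis I_min = (h_o·b_o³ − h_i·b_i³)/12 with b_o = 39.1, b_i = 33.60 mm (shorter outer/inner sides).
I_min = (53.0×39.1³ − 47.50×33.60³)/12 = 1.139×10^5 mm⁴
I = 1.139×10^5 mm⁴ = 1.139×10^-7 m⁴
Effective length L_e = K·L = 2 × 6.84 = 13.68 m
P_cr = π²EI / L_e² = π² × 108×10⁹ × 1.139×10^-7 / 13.68² = 648.5 N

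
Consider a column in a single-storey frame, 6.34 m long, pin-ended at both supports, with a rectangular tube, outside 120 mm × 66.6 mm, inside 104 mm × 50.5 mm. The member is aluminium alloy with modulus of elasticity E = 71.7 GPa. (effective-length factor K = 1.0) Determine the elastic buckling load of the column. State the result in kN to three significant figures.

Weak-axis I_min = (h_o·b_o³ − h_i·b_i³)/12 with b_o = 66.6, b_i = 50.50 mm (shorter outer/inner sides).
I_min = (120×66.6³ − 104.0×50.50³)/12 = 1.838×10^6 mm⁴
I = 1.838×10^6 mm⁴ = 1.838×10^-6 m⁴
Effective length L_e = K·L = 1 × 6.34 = 6.340 m
P_cr = π²EI / L_e² = π² × 71.7×10⁹ × 1.838×10^-6 / 6.340² = 3.236×10^4 N

P_cr ≈ 32.4 kN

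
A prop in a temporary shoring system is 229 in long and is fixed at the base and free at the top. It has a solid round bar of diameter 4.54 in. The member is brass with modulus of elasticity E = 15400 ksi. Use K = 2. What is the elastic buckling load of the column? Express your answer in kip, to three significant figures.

I = πd⁴/64 = π×4.54⁴/64 = 20.85 in⁴
Effective length L_e = K·L = 2 × 229 = 458.0 in
P_cr = π²EI / L_e² = π² × 15400×10³ × 20.85 / 458.0² = 1.511×10^4 lb

P_cr ≈ 15.1 kip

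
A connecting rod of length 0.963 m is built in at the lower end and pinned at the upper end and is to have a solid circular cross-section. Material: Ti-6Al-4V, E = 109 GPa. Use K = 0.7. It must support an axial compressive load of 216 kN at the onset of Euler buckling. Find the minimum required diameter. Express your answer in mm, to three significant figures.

d ≈ 36.9 mm

L_e = K·L = 0.7 × 0.963 = 0.6741 m
Required I = P_cr·L_e²/(π²E) = 2.160×10^5 × 0.6741² / (π² × 1.09×10^11) = 9.124×10^-8 m⁴
I_req = 9.124×10^4 mm⁴
Solid circle: I = πd⁴/64  ⇒  d = (64I/π)^(1/4) = (64×9.124×10^4/π)^(1/4) = 36.9 mm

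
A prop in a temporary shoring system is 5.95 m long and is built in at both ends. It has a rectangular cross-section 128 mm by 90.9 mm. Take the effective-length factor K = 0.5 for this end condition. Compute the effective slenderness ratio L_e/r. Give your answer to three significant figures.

λ ≈ 113

Buckling occurs about the weak axis: I_min = h·b³/12 with b = 90.9 mm (the shorter side).
I_min = 128×90.9³/12 = 8.012×10^6 mm⁴
A = 1.164×10^4 mm²;  r_min = √(I/A) = √(8.012×10^6/1.164×10^4) = 26.24 mm
L_e = K·L = 0.5 × 5.95 m = 2.975 m = 2975.0 mm
λ = L_e / r_min = 2975.0 / 26.24 = 113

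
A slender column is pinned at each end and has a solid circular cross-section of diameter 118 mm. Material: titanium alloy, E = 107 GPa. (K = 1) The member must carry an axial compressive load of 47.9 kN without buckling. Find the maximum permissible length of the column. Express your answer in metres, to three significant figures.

I = πd⁴/64 = π×118⁴/64 = 9.517×10^6 mm⁴
I = 9.517×10^-6 m⁴
At the buckling limit P_cr = P = 4.790×10^4 N
From P_cr = π²EI/(K·L)²:  L = (1/K)·√(π²EI/P_cr) = (1/1)·√(π²×1.07×10^11×9.517×10^-6/4.790×10^4)
L = 14.5 m

L_max ≈ 14.5 m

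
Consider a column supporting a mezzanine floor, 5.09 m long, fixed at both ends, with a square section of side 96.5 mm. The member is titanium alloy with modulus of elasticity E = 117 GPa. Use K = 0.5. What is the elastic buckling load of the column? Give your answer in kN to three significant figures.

P_cr ≈ 1290 kN

I = a⁴/12 = 96.5⁴/12 = 7.227×10^6 mm⁴
I = 7.227×10^6 mm⁴ = 7.227×10^-6 m⁴
Effective length L_e = K·L = 0.5 × 5.09 = 2.545 m
P_cr = π²EI / L_e² = π² × 117×10⁹ × 7.227×10^-6 / 2.545² = 1.288×10^6 N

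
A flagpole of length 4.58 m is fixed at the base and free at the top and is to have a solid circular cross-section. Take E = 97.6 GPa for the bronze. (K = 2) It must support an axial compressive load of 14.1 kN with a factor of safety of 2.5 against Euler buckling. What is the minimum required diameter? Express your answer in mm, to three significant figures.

Required P_cr = n·P = 2.5 × 14.1 = 35.25 kN
L_e = K·L = 2 × 4.58 = 9.160 m
Required I = P_cr·L_e²/(π²E) = 3.525×10^4 × 9.160² / (π² × 9.76×10^10) = 3.070×10^-6 m⁴
I_req = 3.070×10^6 mm⁴
Solid circle: I = πd⁴/64  ⇒  d = (64I/π)^(1/4) = (64×3.070×10^6/π)^(1/4) = 88.9 mm

d ≈ 88.9 mm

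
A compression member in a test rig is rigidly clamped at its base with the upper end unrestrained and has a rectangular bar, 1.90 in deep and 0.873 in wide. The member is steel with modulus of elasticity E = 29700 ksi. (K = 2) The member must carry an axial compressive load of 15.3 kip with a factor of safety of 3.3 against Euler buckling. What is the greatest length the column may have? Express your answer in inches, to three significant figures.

L_max ≈ 12.4 in

Buckling occurs about the weak axis: I_min = h·b³/12 with b = 0.873 in (the shorter side).
I_min = 1.90×0.873³/12 = 0.1053 in⁴
Required critical load P_cr = n·P = 3.3 × 15.3 = 50.49 kip = 5.049×10^4 lb
From P_cr = π²EI/(K·L)²:  L = (1/K)·√(π²EI/P_cr) = (1/2)·√(π²×2.97×10^7×0.1053/5.049×10^4)
L = 12.4 in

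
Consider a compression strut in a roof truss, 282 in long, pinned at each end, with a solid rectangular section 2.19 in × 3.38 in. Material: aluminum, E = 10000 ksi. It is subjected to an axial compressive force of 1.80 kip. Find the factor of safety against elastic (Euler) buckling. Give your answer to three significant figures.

n ≈ 2.04

Buckling occurs about the weak axis: I_min = h·b³/12 with b = 2.19 in (the shorter side).
I_min = 3.38×2.19³/12 = 2.958 in⁴
Effective length L_e = K·L = 1 × 282 = 282.0 in
P_cr = π²EI / L_e² = π² × 10000×10³ × 2.958 / 282.0² = 3.672×10^3 lb
Factor of safety n = P_cr / P = 3.6717 / 1.80 = 2.04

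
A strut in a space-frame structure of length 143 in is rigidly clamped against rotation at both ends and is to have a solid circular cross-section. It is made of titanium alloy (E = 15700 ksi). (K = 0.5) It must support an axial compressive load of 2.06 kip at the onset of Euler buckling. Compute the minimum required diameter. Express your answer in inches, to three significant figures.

d ≈ 1.08 in

L_e = K·L = 0.5 × 143 = 71.50 in
Required I = P_cr·L_e²/(π²E) = 2.060×10^3 × 71.50² / (π² × 1.57×10^7) = 6.796×10^-2 in⁴
Solid circle: I = πd⁴/64  ⇒  d = (64I/π)^(1/4) = (64×6.796×10^-2/π)^(1/4) = 1.08 in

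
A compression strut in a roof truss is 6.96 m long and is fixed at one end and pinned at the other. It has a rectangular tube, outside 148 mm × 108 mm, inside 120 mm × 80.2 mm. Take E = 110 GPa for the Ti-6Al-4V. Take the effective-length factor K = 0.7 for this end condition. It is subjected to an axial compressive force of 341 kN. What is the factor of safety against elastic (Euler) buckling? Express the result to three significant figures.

n ≈ 1.39

Weak-axis I_min = (h_o·b_o³ − h_i·b_i³)/12 with b_o = 108, b_i = 80.20 mm (shorter outer/inner sides).
I_min = (148×108³ − 120.0×80.20³)/12 = 1.038×10^7 mm⁴
I = 1.038×10^7 mm⁴ = 1.038×10^-5 m⁴
Effective length L_e = K·L = 0.7 × 6.96 = 4.872 m
P_cr = π²EI / L_e² = π² × 110×10⁹ × 1.038×10^-5 / 4.872² = 4.747×10^5 N
Factor of safety n = P_cr / P = 474.67 / 341 = 1.39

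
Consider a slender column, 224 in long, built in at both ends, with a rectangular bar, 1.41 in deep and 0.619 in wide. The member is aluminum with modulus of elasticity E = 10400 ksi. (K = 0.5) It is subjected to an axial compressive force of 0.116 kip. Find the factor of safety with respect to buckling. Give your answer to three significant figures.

n ≈ 1.97

Buckling occurs about the weak axis: I_min = h·b³/12 with b = 0.619 in (the shorter side).
I_min = 1.41×0.619³/12 = 2.787×10^-2 in⁴
Effective length L_e = K·L = 0.5 × 224 = 112.0 in
P_cr = π²EI / L_e² = π² × 10400×10³ × 2.787×10^-2 / 112.0² = 228.0 lb
Factor of safety n = P_cr / P = 0.22804 / 0.116 = 1.97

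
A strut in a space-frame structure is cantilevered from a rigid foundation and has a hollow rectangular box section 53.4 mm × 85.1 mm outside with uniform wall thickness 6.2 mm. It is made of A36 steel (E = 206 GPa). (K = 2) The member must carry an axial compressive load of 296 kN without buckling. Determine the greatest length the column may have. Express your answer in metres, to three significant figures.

Inner dimensions: h_i = 85.1 − 2×6.2 = 72.70 mm, b_i = 53.4 − 2×6.2 = 41.00 mm
Weak-axis I_min = (h_o·b_o³ − h_i·b_i³)/12 with b_o = 53.4, b_i = 41.00 mm (shorter outer/inner sides).
I_min = (85.1×53.4³ − 72.70×41.00³)/12 = 6.623×10^5 mm⁴
I = 6.623×10^-7 m⁴
At the buckling limit P_cr = P = 2.960×10^5 N
From P_cr = π²EI/(K·L)²:  L = (1/K)·√(π²EI/P_cr) = (1/2)·√(π²×2.06×10^11×6.623×10^-7/2.960×10^5)
L = 1.07 m

L_max ≈ 1.07 m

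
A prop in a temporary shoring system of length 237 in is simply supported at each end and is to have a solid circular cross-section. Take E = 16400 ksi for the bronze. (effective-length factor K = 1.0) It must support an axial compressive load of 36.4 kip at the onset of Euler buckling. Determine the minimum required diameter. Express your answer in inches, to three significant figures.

d ≈ 4.01 in

L_e = K·L = 1 × 237 = 237.0 in
Required I = P_cr·L_e²/(π²E) = 3.640×10^4 × 237.0² / (π² × 1.64×10^7) = 12.63 in⁴
Solid circle: I = πd⁴/64  ⇒  d = (64I/π)^(1/4) = (64×12.63/π)^(1/4) = 4.01 in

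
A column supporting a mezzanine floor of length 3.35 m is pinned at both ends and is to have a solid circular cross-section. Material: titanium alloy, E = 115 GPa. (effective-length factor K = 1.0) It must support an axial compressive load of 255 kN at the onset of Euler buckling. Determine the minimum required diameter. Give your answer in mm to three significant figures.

L_e = K·L = 1 × 3.35 = 3.350 m
Required I = P_cr·L_e²/(π²E) = 2.550×10^5 × 3.350² / (π² × 1.15×10^11) = 2.521×10^-6 m⁴
I_req = 2.521×10^6 mm⁴
Solid circle: I = πd⁴/64  ⇒  d = (64I/π)^(1/4) = (64×2.521×10^6/π)^(1/4) = 84.7 mm

d ≈ 84.7 mm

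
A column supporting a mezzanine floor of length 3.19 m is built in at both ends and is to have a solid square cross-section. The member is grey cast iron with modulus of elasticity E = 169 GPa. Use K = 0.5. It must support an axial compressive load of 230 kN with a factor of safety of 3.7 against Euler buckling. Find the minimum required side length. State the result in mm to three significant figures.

a ≈ 62.8 mm

Required P_cr = n·P = 3.7 × 230 = 851.0 kN
L_e = K·L = 0.5 × 3.19 = 1.595 m
Required I = P_cr·L_e²/(π²E) = 8.510×10^5 × 1.595² / (π² × 1.69×10^11) = 1.298×10^-6 m⁴
I_req = 1.298×10^6 mm⁴
Solid square: I = a⁴/12  ⇒  a = (12I)^(1/4) = (12×1.298×10^6)^(1/4) = 62.8 mm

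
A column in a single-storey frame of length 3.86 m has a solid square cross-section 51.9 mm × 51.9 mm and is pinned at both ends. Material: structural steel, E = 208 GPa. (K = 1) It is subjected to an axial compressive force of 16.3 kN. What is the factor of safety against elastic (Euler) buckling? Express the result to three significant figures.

I = a⁴/12 = 51.9⁴/12 = 6.046×10^5 mm⁴
I = 6.046×10^5 mm⁴ = 6.046×10^-7 m⁴
Effective length L_e = K·L = 1 × 3.86 = 3.860 m
P_cr = π²EI / L_e² = π² × 208×10⁹ × 6.046×10^-7 / 3.860² = 8.331×10^4 N
Factor of safety n = P_cr / P = 83.306 / 16.3 = 5.11

n ≈ 5.11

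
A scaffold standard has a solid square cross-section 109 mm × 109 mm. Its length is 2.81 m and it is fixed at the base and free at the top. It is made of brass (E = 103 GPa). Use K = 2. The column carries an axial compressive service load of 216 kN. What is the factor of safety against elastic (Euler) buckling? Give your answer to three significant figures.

I = a⁴/12 = 109⁴/12 = 1.176×10^7 mm⁴
I = 1.176×10^7 mm⁴ = 1.176×10^-5 m⁴
Effective length L_e = K·L = 2 × 2.81 = 5.620 m
P_cr = π²EI / L_e² = π² × 103×10⁹ × 1.176×10^-5 / 5.620² = 3.786×10^5 N
Factor of safety n = P_cr / P = 378.61 / 216 = 1.75

n ≈ 1.75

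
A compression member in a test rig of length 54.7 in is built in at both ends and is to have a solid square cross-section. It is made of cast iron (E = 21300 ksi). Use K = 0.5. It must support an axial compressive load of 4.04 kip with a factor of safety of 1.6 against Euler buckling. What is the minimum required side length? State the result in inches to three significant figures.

Required P_cr = n·P = 1.6 × 4.04 = 6.464 kip
L_e = K·L = 0.5 × 54.7 = 27.35 in
Required I = P_cr·L_e²/(π²E) = 6.464×10^3 × 27.35² / (π² × 2.13×10^7) = 2.300×10^-2 in⁴
Solid square: I = a⁴/12  ⇒  a = (12I)^(1/4) = (12×2.300×10^-2)^(1/4) = 0.725 in

a ≈ 0.725 in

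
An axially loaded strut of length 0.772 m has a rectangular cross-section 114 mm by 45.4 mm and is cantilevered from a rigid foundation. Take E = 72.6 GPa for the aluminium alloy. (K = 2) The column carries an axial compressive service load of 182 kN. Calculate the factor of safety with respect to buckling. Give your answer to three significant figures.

Buckling occurs about the weak axis: I_min = h·b³/12 with b = 45.4 mm (the shorter side).
I_min = 114×45.4³/12 = 8.890×10^5 mm⁴
I = 8.890×10^5 mm⁴ = 8.890×10^-7 m⁴
Effective length L_e = K·L = 2 × 0.772 = 1.544 m
P_cr = π²EI / L_e² = π² × 72.6×10⁹ × 8.890×10^-7 / 1.544² = 2.672×10^5 N
Factor of safety n = P_cr / P = 267.20 / 182 = 1.47

n ≈ 1.47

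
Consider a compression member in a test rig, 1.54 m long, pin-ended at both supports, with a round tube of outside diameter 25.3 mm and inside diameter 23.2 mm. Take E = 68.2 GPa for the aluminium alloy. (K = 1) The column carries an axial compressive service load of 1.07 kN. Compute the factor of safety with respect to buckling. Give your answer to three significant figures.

n ≈ 1.56

d_o = 25.3 mm, d_i = 23.2 mm
I = π(d_o⁴ − d_i⁴)/64 = π(25.3⁴ − 23.20⁴)/64 = 5.891×10^3 mm⁴
I = 5.891×10^3 mm⁴ = 5.891×10^-9 m⁴
Effective length L_e = K·L = 1 × 1.54 = 1.540 m
P_cr = π²EI / L_e² = π² × 68.2×10⁹ × 5.891×10^-9 / 1.540² = 1.672×10^3 N
Factor of safety n = P_cr / P = 1.6720 / 1.07 = 1.56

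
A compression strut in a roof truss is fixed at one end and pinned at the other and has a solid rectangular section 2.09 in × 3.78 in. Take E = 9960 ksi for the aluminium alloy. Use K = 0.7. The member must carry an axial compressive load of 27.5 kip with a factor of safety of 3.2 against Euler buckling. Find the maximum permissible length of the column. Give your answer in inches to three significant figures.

L_max ≈ 81.0 in

Buckling occurs about the weak axis: I_min = h·b³/12 with b = 2.09 in (the shorter side).
I_min = 3.78×2.09³/12 = 2.876 in⁴
Required critical load P_cr = n·P = 3.2 × 27.5 = 88.00 kip = 8.800×10^4 lb
From P_cr = π²EI/(K·L)²:  L = (1/K)·√(π²EI/P_cr) = (1/0.7)·√(π²×9.96×10^6×2.876/8.800×10^4)
L = 81.0 in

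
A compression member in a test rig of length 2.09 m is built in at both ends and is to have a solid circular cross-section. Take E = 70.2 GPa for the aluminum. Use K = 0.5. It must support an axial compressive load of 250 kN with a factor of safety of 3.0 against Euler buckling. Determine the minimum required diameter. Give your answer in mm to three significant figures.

d ≈ 70.1 mm

Required P_cr = n·P = 3.0 × 250 = 750.0 kN
L_e = K·L = 0.5 × 2.09 = 1.045 m
Required I = P_cr·L_e²/(π²E) = 7.500×10^5 × 1.045² / (π² × 7.02×10^10) = 1.182×10^-6 m⁴
I_req = 1.182×10^6 mm⁴
Solid circle: I = πd⁴/64  ⇒  d = (64I/π)^(1/4) = (64×1.182×10^6/π)^(1/4) = 70.1 mm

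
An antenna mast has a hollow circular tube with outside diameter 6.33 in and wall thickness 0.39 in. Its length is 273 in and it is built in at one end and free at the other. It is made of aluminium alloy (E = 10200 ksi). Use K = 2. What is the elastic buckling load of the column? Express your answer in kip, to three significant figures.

Inner diameter d_i = 6.33 − 2×0.39 = 5.550 in
I = π(d_o⁴ − d_i⁴)/64 = π(6.33⁴ − 5.550⁴)/64 = 32.24 in⁴
Effective length L_e = K·L = 2 × 273 = 546.0 in
P_cr = π²EI / L_e² = π² × 10200×10³ × 32.24 / 546.0² = 1.089×10^4 lb

P_cr ≈ 10.9 kip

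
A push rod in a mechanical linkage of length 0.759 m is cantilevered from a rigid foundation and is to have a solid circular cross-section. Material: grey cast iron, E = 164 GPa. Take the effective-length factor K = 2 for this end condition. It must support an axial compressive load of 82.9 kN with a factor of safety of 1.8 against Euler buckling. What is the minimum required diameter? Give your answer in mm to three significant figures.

d ≈ 45.6 mm

Required P_cr = n·P = 1.8 × 82.9 = 149.2 kN
L_e = K·L = 2 × 0.759 = 1.518 m
Required I = P_cr·L_e²/(π²E) = 1.492×10^5 × 1.518² / (π² × 1.64×10^11) = 2.124×10^-7 m⁴
I_req = 2.124×10^5 mm⁴
Solid circle: I = πd⁴/64  ⇒  d = (64I/π)^(1/4) = (64×2.124×10^5/π)^(1/4) = 45.6 mm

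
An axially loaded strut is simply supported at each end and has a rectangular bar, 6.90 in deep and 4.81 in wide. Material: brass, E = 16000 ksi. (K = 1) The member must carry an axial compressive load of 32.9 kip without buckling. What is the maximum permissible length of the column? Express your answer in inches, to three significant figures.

Buckling occurs about the weak axis: I_min = h·b³/12 with b = 4.81 in (the shorter side).
I_min = 6.90×4.81³/12 = 63.99 in⁴
At the buckling limit P_cr = P = 3.290×10^4 lb
From P_cr = π²EI/(K·L)²:  L = (1/K)·√(π²EI/P_cr) = (1/1)·√(π²×1.60×10^7×63.99/3.290×10^4)
L = 554 in

L_max ≈ 554 in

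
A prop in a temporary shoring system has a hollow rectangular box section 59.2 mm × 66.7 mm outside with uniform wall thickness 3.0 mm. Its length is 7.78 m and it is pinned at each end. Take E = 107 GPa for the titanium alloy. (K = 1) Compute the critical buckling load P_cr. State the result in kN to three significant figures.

P_cr ≈ 6.83 kN

Inner dimensions: h_i = 66.7 − 2×3.0 = 60.70 mm, b_i = 59.2 − 2×3.0 = 53.20 mm
Weak-axis I_min = (h_o·b_o³ − h_i·b_i³)/12 with b_o = 59.2, b_i = 53.20 mm (shorter outer/inner sides).
I_min = (66.7×59.2³ − 60.70×53.20³)/12 = 3.916×10^5 mm⁴
I = 3.916×10^5 mm⁴ = 3.916×10^-7 m⁴
Effective length L_e = K·L = 1 × 7.78 = 7.780 m
P_cr = π²EI / L_e² = π² × 107×10⁹ × 3.916×10^-7 / 7.780² = 6.832×10^3 N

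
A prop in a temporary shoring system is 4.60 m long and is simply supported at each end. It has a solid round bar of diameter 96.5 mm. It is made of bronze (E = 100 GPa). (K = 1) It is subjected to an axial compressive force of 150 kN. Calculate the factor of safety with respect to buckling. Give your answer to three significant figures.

n ≈ 1.32

I = πd⁴/64 = π×96.5⁴/64 = 4.257×10^6 mm⁴
I = 4.257×10^6 mm⁴ = 4.257×10^-6 m⁴
Effective length L_e = K·L = 1 × 4.60 = 4.600 m
P_cr = π²EI / L_e² = π² × 100×10⁹ × 4.257×10^-6 / 4.600² = 1.985×10^5 N
Factor of safety n = P_cr / P = 198.55 / 150 = 1.32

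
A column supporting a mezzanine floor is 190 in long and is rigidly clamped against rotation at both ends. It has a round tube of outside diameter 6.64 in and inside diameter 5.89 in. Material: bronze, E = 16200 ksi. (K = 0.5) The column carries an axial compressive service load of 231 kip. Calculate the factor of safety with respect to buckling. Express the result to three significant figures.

n ≈ 2.79

d_o = 6.64 in, d_i = 5.89 in
I = π(d_o⁴ − d_i⁴)/64 = π(6.64⁴ − 5.890⁴)/64 = 36.34 in⁴
Effective length L_e = K·L = 0.5 × 190 = 95.00 in
P_cr = π²EI / L_e² = π² × 16200×10³ × 36.34 / 95.00² = 6.438×10^5 lb
Factor of safety n = P_cr / P = 643.84 / 231 = 2.79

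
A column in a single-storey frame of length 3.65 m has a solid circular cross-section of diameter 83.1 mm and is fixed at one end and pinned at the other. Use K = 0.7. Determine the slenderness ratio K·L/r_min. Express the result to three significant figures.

λ ≈ 123

For a solid circle r = d/4 = 83.1/4 = 20.78 mm
L_e = K·L = 0.7 × 3.65 m = 2.555 m = 2555.0 mm
λ = L_e / r_min = 2555.0 / 20.78 = 123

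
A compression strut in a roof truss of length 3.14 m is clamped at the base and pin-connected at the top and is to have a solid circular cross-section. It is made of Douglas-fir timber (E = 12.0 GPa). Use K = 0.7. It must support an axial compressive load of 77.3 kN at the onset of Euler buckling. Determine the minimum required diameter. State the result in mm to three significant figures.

L_e = K·L = 0.7 × 3.14 = 2.198 m
Required I = P_cr·L_e²/(π²E) = 7.730×10^4 × 2.198² / (π² × 1.20×10^10) = 3.153×10^-6 m⁴
I_req = 3.153×10^6 mm⁴
Solid circle: I = πd⁴/64  ⇒  d = (64I/π)^(1/4) = (64×3.153×10^6/π)^(1/4) = 89.5 mm

d ≈ 89.5 mm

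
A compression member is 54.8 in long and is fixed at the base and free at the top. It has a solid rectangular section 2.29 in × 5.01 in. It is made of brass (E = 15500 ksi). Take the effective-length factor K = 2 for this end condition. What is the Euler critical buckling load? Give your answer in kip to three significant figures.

P_cr ≈ 63.9 kip

Buckling occurs about the weak axis: I_min = h·b³/12 with b = 2.29 in (the shorter side).
I_min = 5.01×2.29³/12 = 5.014 in⁴
Effective length L_e = K·L = 2 × 54.8 = 109.6 in
P_cr = π²EI / L_e² = π² × 15500×10³ × 5.014 / 109.6² = 6.385×10^4 lb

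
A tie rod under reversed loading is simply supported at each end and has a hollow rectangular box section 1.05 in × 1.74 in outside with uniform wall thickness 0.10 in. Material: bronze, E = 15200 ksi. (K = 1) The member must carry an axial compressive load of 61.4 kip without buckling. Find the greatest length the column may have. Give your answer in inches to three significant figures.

L_max ≈ 14.7 in

Inner dimensions: h_i = 1.74 − 2×0.10 = 1.540 in, b_i = 1.05 − 2×0.10 = 0.8500 in
Weak-axis I_min = (h_o·b_o³ − h_i·b_i³)/12 with b_o = 1.05, b_i = 0.8500 in (shorter outer/inner sides).
I_min = (1.74×1.05³ − 1.540×0.8500³)/12 = 8.904×10^-2 in⁴
At the buckling limit P_cr = P = 6.140×10^4 lb
From P_cr = π²EI/(K·L)²:  L = (1/K)·√(π²EI/P_cr) = (1/1)·√(π²×1.52×10^7×8.904×10^-2/6.140×10^4)
L = 14.7 in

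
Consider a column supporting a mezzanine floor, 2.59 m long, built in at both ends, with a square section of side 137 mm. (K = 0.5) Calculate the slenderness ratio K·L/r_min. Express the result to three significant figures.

For a square r = a/√12 = 137/√12 = 39.55 mm
L_e = K·L = 0.5 × 2.59 m = 1.295 m = 1295.0 mm
λ = L_e / r_min = 1295.0 / 39.55 = 32.7

λ ≈ 32.7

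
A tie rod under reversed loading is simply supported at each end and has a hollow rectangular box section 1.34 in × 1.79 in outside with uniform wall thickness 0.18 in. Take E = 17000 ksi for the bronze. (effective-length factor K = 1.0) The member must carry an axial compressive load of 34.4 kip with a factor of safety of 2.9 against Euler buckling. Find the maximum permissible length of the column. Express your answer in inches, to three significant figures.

Inner dimensions: h_i = 1.79 − 2×0.18 = 1.430 in, b_i = 1.34 − 2×0.18 = 0.9800 in
Weak-axis I_min = (h_o·b_o³ − h_i·b_i³)/12 with b_o = 1.34, b_i = 0.9800 in (shorter outer/inner sides).
I_min = (1.79×1.34³ − 1.430×0.9800³)/12 = 0.2468 in⁴
Required critical load P_cr = n·P = 2.9 × 34.4 = 99.76 kip = 9.976×10^4 lb
From P_cr = π²EI/(K·L)²:  L = (1/K)·√(π²EI/P_cr) = (1/1)·√(π²×1.70×10^7×0.2468/9.976×10^4)
L = 20.4 in

L_max ≈ 20.4 in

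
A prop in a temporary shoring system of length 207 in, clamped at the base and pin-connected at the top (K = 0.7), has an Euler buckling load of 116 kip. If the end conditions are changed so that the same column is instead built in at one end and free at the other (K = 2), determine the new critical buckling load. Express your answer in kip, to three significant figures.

P_cr ∝ 1/K², so P_cr,new = P_cr,old × (K_old/K_new)² = 116 × (0.7/2)²
= 116 × 0.1225 = 14.2 kip

P_cr ≈ 14.2 kip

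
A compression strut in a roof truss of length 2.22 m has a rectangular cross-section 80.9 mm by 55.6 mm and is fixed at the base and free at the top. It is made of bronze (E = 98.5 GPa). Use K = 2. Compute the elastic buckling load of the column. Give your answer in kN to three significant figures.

P_cr ≈ 57.1 kN

Buckling occurs about the weak axis: I_min = h·b³/12 with b = 55.6 mm (the shorter side).
I_min = 80.9×55.6³/12 = 1.159×10^6 mm⁴
I = 1.159×10^6 mm⁴ = 1.159×10^-6 m⁴
Effective length L_e = K·L = 2 × 2.22 = 4.440 m
P_cr = π²EI / L_e² = π² × 98.5×10⁹ × 1.159×10^-6 / 4.440² = 5.714×10^4 N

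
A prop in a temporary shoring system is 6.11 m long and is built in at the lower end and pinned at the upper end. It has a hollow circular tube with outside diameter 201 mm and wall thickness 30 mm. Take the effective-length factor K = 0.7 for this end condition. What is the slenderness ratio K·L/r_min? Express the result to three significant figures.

Inner diameter d_i = 201 − 2×30 = 141.0 mm
I = π(d_o⁴ − d_i⁴)/64 = π(201⁴ − 141.0⁴)/64 = 6.072×10^7 mm⁴
A = 1.612×10^4 mm²;  r_min = √(I/A) = √(6.072×10^7/1.612×10^4) = 61.38 mm
L_e = K·L = 0.7 × 6.11 m = 4.277 m = 4277.0 mm
λ = L_e / r_min = 4277.0 / 61.38 = 69.7

λ ≈ 69.7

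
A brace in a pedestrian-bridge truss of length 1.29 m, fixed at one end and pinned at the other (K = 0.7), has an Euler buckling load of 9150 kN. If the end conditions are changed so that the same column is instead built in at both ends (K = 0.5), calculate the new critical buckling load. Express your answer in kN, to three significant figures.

P_cr ∝ 1/K², so P_cr,new = P_cr,old × (K_old/K_new)² = 9150 × (0.7/0.5)²
= 9150 × 1.960 = 17900 kN

P_cr ≈ 17900 kN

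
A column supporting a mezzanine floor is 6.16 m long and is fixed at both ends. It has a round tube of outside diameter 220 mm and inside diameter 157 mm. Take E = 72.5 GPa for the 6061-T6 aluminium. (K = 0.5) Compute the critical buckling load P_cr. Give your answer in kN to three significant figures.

P_cr ≈ 6420 kN

d_o = 220 mm, d_i = 157 mm
I = π(d_o⁴ − d_i⁴)/64 = π(220⁴ − 157.0⁴)/64 = 8.517×10^7 mm⁴
I = 8.517×10^7 mm⁴ = 8.517×10^-5 m⁴
Effective length L_e = K·L = 0.5 × 6.16 = 3.080 m
P_cr = π²EI / L_e² = π² × 72.5×10⁹ × 8.517×10^-5 / 3.080² = 6.424×10^6 N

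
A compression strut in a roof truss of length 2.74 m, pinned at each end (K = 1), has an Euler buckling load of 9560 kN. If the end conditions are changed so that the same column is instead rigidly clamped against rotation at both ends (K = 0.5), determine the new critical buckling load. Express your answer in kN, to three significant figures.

P_cr ≈ 38200 kN

P_cr ∝ 1/K², so P_cr,new = P_cr,old × (K_old/K_new)² = 9560 × (1/0.5)²
= 9560 × 4.000 = 38200 kN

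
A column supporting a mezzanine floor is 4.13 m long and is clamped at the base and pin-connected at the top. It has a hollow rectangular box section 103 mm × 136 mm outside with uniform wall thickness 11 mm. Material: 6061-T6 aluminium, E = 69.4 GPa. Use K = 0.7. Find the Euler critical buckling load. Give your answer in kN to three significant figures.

Inner dimensions: h_i = 136 − 2×11 = 114.0 mm, b_i = 103 − 2×11 = 81.00 mm
Weak-axis I_min = (h_o·b_o³ − h_i·b_i³)/12 with b_o = 103, b_i = 81.00 mm (shorter outer/inner sides).
I_min = (136×103³ − 114.0×81.00³)/12 = 7.336×10^6 mm⁴
I = 7.336×10^6 mm⁴ = 7.336×10^-6 m⁴
Effective length L_e = K·L = 0.7 × 4.13 = 2.891 m
P_cr = π²EI / L_e² = π² × 69.4×10⁹ × 7.336×10^-6 / 2.891² = 6.012×10^5 N

P_cr ≈ 601 kN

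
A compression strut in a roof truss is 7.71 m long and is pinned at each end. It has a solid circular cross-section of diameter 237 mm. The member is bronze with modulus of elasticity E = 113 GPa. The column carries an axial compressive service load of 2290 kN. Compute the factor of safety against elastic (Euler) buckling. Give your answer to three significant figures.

I = πd⁴/64 = π×237⁴/64 = 1.549×10^8 mm⁴
I = 1.549×10^8 mm⁴ = 1.549×10^-4 m⁴
Effective length L_e = K·L = 1 × 7.71 = 7.710 m
P_cr = π²EI / L_e² = π² × 113×10⁹ × 1.549×10^-4 / 7.710² = 2.906×10^6 N
Factor of safety n = P_cr / P = 2905.6 / 2290 = 1.27

n ≈ 1.27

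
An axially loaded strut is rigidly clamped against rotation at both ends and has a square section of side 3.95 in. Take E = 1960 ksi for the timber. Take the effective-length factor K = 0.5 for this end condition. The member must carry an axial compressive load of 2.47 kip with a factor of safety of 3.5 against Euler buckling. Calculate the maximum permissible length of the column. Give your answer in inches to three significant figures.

L_max ≈ 426 in

I = a⁴/12 = 3.95⁴/12 = 20.29 in⁴
Required critical load P_cr = n·P = 3.5 × 2.47 = 8.645 kip = 8.645×10^3 lb
From P_cr = π²EI/(K·L)²:  L = (1/K)·√(π²EI/P_cr) = (1/0.5)·√(π²×1.96×10^6×20.29/8.645×10^3)
L = 426 in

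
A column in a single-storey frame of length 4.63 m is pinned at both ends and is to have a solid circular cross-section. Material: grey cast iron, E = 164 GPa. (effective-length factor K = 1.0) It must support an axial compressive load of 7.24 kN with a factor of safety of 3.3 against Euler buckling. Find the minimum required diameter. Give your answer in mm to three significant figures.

d ≈ 50.4 mm

Required P_cr = n·P = 3.3 × 7.24 = 23.89 kN
L_e = K·L = 1 × 4.63 = 4.630 m
Required I = P_cr·L_e²/(π²E) = 2.389×10^4 × 4.630² / (π² × 1.64×10^11) = 3.164×10^-7 m⁴
I_req = 3.164×10^5 mm⁴
Solid circle: I = πd⁴/64  ⇒  d = (64I/π)^(1/4) = (64×3.164×10^5/π)^(1/4) = 50.4 mm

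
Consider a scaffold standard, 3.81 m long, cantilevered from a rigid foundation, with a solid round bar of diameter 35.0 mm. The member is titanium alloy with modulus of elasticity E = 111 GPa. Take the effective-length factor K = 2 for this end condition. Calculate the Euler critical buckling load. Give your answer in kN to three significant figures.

P_cr ≈ 1.39 kN

I = πd⁴/64 = π×35.0⁴/64 = 7.366×10^4 mm⁴
I = 7.366×10^4 mm⁴ = 7.366×10^-8 m⁴
Effective length L_e = K·L = 2 × 3.81 = 7.620 m
P_cr = π²EI / L_e² = π² × 111×10⁹ × 7.366×10^-8 / 7.620² = 1.390×10^3 N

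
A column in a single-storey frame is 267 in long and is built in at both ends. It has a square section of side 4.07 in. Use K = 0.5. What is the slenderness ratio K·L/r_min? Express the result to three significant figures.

For a square r = a/√12 = 4.07/√12 = 1.175 in
L_e = K·L = 0.5 × 267 = 133.5 in
λ = L_e / r_min = 133.50 / 1.175 = 114

λ ≈ 114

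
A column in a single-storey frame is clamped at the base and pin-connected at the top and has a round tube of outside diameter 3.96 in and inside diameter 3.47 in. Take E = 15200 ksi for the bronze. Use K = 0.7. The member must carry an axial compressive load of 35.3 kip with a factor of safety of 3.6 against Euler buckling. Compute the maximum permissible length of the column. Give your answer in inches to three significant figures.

d_o = 3.96 in, d_i = 3.47 in
I = π(d_o⁴ − d_i⁴)/64 = π(3.96⁴ − 3.470⁴)/64 = 4.954 in⁴
Required critical load P_cr = n·P = 3.6 × 35.3 = 127.1 kip = 1.271×10^5 lb
From P_cr = π²EI/(K·L)²:  L = (1/K)·√(π²EI/P_cr) = (1/0.7)·√(π²×1.52×10^7×4.954/1.271×10^5)
L = 109 in

L_max ≈ 109 in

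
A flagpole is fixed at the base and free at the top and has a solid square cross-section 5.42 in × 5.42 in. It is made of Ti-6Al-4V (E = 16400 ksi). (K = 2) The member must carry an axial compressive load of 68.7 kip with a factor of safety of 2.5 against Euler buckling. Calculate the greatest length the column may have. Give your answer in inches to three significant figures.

L_max ≈ 130 in

I = a⁴/12 = 5.42⁴/12 = 71.91 in⁴
Required critical load P_cr = n·P = 2.5 × 68.7 = 171.8 kip = 1.718×10^5 lb
From P_cr = π²EI/(K·L)²:  L = (1/K)·√(π²EI/P_cr) = (1/2)·√(π²×1.64×10^7×71.91/1.718×10^5)
L = 130 in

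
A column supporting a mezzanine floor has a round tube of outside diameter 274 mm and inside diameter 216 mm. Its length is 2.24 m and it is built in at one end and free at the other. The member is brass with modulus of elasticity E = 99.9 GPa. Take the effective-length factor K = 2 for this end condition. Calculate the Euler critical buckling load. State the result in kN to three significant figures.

d_o = 274 mm, d_i = 216 mm
I = π(d_o⁴ − d_i⁴)/64 = π(274⁴ − 216.0⁴)/64 = 1.698×10^8 mm⁴
I = 1.698×10^8 mm⁴ = 1.698×10^-4 m⁴
Effective length L_e = K·L = 2 × 2.24 = 4.480 m
P_cr = π²EI / L_e² = π² × 99.9×10⁹ × 1.698×10^-4 / 4.480² = 8.343×10^6 N

P_cr ≈ 8340 kN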